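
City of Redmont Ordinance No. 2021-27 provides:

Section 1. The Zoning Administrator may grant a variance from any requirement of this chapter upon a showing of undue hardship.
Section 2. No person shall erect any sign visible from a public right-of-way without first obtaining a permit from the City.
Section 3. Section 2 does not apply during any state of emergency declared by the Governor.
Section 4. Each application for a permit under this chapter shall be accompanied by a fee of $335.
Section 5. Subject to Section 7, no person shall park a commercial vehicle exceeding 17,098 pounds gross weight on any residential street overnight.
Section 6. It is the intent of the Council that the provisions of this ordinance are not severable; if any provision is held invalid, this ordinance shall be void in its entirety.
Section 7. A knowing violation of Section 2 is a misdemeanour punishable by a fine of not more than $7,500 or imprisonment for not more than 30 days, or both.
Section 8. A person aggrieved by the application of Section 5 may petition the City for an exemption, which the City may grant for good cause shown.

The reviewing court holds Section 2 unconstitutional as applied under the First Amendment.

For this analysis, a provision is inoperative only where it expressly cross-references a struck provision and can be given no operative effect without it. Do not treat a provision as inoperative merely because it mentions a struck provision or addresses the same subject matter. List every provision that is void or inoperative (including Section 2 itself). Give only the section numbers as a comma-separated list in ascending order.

Section 2 is struck. Section 3 has no operative effect of its own apart from Section 2 and is therefore inoperative. Section 7 merely fixes the criminal penalty for violating Section 2; with Section 2 gone it has nothing to operate on and falls away. Section 6 provides that the ordinance is not severable, so the invalidity of any one provision voids the entire ordinance. No provision of the ordinance survives.

1, 2, 3, 4, 5, 6, 7, 8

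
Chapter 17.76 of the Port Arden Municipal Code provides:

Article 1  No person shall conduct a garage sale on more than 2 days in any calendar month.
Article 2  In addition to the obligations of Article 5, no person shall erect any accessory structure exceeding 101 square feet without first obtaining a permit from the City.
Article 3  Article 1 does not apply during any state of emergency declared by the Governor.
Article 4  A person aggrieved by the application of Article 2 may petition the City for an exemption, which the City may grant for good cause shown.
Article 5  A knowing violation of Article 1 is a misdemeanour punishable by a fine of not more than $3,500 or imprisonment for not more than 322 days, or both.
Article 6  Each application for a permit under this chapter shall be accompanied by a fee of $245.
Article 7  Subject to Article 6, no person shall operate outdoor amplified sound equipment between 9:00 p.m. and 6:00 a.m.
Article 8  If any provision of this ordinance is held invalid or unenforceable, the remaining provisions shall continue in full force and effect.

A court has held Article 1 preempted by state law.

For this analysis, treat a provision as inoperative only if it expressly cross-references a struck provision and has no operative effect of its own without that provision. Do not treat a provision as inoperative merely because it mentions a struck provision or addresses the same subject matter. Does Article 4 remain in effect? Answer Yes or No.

Yes

Article 1 is struck. Article 3 has no operative effect of its own apart from Article 1 and is therefore inoperative. Article 5 merely fixes the criminal penalty for violating Article 1; with Article 1 gone it has nothing to operate on and falls away. Article 2 mentions Article 5 but its own obligation stands independently of Article 5, so Article 2 is not affected. Under the severability clause in Article 8, the remaining provisions continue in force. The provisions still in force are Article 2, Article 4, Article 6, Article 7, and Article 8. Article 4 is among the surviving provisions, so the answer is yes.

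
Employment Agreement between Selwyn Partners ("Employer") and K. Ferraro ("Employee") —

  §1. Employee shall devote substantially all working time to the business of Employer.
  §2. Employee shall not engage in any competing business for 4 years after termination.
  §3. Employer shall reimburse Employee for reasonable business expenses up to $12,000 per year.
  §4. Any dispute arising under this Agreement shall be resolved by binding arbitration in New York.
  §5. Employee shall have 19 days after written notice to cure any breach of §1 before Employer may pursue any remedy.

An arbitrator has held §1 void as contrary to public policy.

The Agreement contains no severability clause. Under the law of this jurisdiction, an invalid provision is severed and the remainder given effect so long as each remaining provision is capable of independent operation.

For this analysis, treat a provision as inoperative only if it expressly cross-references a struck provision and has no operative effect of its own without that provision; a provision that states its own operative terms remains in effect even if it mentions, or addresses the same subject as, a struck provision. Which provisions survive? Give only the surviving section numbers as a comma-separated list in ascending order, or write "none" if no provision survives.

§1 is struck. The only function of §5 is the cure period for breach of §1, so it cannot stand once §1 is removed. Under the stated default rule, only provisions that cannot operate independently fall away; the rest are enforced. §2, §3, and §4 remain in effect.

2, 3, 4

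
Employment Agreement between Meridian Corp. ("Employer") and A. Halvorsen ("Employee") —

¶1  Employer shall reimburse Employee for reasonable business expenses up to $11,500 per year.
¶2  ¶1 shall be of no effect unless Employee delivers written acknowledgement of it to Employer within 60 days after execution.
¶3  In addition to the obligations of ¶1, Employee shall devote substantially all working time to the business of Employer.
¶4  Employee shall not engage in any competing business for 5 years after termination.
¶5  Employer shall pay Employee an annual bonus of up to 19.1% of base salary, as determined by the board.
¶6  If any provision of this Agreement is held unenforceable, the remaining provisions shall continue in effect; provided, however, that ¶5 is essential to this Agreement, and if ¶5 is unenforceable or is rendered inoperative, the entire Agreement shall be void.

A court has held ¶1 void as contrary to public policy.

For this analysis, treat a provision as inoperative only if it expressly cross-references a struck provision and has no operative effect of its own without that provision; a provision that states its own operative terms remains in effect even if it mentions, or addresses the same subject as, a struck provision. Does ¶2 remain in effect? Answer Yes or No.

¶1 is struck. ¶2 merely fixes the acknowledgement condition for ¶1; with ¶1 gone it has nothing to operate on and falls away. Although ¶3 refers to ¶1, its operative terms do not depend on ¶1, so it remains in effect. ¶6 makes ¶5 an essential term, but ¶5 is unaffected, so the severability proviso in ¶6 preserves the remaining provisions. ¶3, ¶4, ¶5, and ¶6 remain in effect. ¶2 is among the inoperative provisions, so the answer is no.

No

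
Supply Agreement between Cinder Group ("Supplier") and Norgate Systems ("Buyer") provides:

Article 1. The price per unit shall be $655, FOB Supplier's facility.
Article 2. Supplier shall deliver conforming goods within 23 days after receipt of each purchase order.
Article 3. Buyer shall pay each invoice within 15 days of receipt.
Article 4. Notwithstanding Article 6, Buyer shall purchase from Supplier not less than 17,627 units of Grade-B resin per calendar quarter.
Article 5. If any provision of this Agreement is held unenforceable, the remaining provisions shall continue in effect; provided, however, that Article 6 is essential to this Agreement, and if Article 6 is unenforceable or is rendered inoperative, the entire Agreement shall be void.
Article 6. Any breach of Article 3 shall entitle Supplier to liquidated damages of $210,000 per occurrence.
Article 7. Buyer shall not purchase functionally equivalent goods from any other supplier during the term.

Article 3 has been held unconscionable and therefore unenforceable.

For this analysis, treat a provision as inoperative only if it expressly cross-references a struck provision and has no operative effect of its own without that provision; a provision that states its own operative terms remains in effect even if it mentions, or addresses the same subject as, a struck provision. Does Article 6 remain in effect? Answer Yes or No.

No

Article 3 is struck. Article 6 has no operative effect of its own apart from Article 3 and is therefore inoperative. Article 5 makes Article 6 an essential term, and Article 6 has been rendered inoperative by the cascade; under Article 5, the entire Agreement is therefore void. No provision of the Agreement survives. Article 6 is among the inoperative provisions, so the answer is no.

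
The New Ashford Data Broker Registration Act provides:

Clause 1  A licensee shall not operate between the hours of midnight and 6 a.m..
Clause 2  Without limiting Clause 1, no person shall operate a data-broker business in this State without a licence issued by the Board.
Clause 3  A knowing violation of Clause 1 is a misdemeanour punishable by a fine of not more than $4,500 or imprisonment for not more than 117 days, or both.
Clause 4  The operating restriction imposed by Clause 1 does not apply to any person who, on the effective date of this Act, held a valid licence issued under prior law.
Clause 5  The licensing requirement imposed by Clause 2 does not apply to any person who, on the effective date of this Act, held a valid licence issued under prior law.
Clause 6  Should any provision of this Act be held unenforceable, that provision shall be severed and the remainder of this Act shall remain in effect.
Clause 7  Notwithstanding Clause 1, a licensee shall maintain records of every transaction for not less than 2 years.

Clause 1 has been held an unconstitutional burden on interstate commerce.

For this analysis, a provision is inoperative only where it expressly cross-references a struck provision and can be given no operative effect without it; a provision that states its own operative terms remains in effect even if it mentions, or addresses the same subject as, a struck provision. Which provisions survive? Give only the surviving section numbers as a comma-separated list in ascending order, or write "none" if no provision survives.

2, 5, 6, 7

Clause 1 is struck. Clause 3 operates only by reference to Clause 1, so it falls with Clause 1. Clause 4 merely fixes the grandfather exemption from Clause 1; with Clause 1 gone it has nothing to operate on and falls away. Although Clause 2 refers to Clause 1, its operative terms do not depend on Clause 1, so it remains in effect. Clause 7 mentions Clause 1 but its own obligation stands independently of Clause 1, so Clause 7 is not affected. Clause 6 is a severability clause and preserves every provision that can still be given independent effect. The provisions still in force are Clause 2, Clause 5, Clause 6, and Clause 7.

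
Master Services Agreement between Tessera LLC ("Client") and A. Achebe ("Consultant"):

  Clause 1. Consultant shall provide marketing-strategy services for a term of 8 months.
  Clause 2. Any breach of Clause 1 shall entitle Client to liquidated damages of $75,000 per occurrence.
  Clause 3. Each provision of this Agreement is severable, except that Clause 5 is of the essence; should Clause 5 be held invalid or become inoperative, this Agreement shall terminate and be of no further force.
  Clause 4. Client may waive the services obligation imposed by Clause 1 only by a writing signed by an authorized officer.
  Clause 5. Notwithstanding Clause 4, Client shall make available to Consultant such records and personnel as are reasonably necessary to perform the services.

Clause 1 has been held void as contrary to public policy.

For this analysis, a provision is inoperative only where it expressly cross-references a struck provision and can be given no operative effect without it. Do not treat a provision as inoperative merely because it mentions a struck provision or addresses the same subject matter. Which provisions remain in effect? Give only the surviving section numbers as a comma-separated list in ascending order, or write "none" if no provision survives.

3, 5

Clause 1 is struck. Clause 2 does nothing except set the liquidated-damages amount by reference to Clause 1; with Clause 1 gone it has no independent effect and is inoperative. The only function of Clause 4 is the waiver condition for Clause 1, so it cannot stand once Clause 1 is removed. Although Clause 5 refers to Clause 4, its operative terms do not depend on Clause 4, so it remains in effect. Clause 3 makes Clause 5 an essential term, but Clause 5 is unaffected, so the severability proviso in Clause 3 preserves the remaining provisions. The provisions still in force are Clause 3 and Clause 5.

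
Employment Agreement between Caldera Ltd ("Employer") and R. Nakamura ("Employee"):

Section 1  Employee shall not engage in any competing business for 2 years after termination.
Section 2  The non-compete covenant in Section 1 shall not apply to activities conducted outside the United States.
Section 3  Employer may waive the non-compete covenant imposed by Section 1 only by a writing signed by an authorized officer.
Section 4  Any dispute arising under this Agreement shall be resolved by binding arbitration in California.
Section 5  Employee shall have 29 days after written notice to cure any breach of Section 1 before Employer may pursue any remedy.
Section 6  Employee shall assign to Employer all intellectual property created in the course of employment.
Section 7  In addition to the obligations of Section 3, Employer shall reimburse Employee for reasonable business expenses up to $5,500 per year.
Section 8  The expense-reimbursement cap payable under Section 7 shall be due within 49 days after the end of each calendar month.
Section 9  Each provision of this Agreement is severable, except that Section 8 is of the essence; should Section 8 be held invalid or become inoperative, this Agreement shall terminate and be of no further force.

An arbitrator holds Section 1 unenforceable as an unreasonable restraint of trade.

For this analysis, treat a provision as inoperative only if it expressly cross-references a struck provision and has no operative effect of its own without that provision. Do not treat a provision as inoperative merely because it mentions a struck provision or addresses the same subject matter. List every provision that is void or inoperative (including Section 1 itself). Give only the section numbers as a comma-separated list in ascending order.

1, 2, 3, 5

Section 1 is struck. Section 2 does nothing except set the carve-out from the non-compete covenant by reference to Section 1; with Section 1 gone it has no independent effect and is inoperative. Section 3 operates only by reference to Section 1, so it falls with Section 1. Section 5 operates only by reference to Section 1, so it falls with Section 1. Section 7 mentions Section 3 but its own obligation stands independently of Section 3, so Section 7 is not affected. Section 9 makes Section 8 an essential term, but Section 8 is unaffected, so the severability proviso in Section 9 preserves the remaining provisions. The provisions still in force are Section 4, Section 6, Section 7, Section 8, and Section 9.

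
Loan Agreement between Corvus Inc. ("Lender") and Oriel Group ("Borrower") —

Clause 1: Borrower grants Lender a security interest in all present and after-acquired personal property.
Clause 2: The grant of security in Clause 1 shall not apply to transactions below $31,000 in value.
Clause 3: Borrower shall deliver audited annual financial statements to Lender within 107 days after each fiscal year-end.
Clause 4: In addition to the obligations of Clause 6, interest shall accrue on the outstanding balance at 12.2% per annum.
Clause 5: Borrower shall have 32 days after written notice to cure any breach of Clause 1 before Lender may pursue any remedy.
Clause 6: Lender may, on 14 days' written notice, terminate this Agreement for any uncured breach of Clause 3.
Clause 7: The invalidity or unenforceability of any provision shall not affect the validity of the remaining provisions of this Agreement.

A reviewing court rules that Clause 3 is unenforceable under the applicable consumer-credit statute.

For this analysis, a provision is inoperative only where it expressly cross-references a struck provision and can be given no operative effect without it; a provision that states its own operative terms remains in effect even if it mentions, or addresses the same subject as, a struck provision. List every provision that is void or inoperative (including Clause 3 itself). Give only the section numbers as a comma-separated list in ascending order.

Clause 3 is struck. Clause 6 merely fixes the termination right for breach of Clause 3; with Clause 3 gone it has nothing to operate on and falls away. Although Clause 4 refers to Clause 6, its operative terms do not depend on Clause 6, so it remains in effect. Under the severability clause in Clause 7, the remaining provisions continue in force. The provisions still in force are Clause 1, Clause 2, Clause 4, Clause 5, and Clause 7.

3, 6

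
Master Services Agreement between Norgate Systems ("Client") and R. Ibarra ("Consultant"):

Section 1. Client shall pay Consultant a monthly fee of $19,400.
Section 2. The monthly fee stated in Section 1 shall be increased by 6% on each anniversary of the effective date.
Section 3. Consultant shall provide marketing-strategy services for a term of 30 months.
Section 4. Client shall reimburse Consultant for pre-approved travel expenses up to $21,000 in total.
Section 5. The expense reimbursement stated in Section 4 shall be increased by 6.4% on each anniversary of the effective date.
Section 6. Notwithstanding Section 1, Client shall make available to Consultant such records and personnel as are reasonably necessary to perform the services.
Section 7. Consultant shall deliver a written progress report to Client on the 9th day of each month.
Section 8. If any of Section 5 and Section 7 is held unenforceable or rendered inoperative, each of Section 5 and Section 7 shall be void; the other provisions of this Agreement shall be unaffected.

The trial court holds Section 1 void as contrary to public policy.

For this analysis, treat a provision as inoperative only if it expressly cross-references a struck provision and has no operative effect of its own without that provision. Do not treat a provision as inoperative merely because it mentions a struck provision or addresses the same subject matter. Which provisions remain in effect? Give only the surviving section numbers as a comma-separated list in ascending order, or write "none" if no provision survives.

3, 4, 5, 6, 7, 8

Section 1 is struck. Section 2 has no operative effect of its own apart from Section 1 and is therefore inoperative. Section 6 mentions Section 1 but its own obligation stands independently of Section 1, so Section 6 is not affected. Section 8 ties Section 5 and Section 7 together, but none of those is affected here; the remaining provisions continue in force under Section 8. That leaves Section 3, Section 4, Section 5, Section 6, Section 7, and Section 8 in effect.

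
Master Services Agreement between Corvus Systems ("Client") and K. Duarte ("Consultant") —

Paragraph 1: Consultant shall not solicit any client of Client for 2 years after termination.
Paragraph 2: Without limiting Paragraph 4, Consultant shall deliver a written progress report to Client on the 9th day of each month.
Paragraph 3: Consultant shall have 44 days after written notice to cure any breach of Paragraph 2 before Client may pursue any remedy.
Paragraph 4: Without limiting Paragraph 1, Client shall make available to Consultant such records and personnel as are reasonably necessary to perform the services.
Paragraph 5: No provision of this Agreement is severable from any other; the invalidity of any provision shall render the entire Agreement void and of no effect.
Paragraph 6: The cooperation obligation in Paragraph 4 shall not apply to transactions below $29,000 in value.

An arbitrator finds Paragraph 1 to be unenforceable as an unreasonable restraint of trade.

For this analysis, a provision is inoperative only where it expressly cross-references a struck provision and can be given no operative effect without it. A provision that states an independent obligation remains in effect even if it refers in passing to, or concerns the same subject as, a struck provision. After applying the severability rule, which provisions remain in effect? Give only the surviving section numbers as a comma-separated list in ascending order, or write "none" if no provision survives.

none

Paragraph 1 is struck. No other provision's operative terms depend on Paragraph 1. Paragraph 5 provides that the Agreement is not severable, so the invalidity of any one provision voids the entire Agreement. No provision of the Agreement survives.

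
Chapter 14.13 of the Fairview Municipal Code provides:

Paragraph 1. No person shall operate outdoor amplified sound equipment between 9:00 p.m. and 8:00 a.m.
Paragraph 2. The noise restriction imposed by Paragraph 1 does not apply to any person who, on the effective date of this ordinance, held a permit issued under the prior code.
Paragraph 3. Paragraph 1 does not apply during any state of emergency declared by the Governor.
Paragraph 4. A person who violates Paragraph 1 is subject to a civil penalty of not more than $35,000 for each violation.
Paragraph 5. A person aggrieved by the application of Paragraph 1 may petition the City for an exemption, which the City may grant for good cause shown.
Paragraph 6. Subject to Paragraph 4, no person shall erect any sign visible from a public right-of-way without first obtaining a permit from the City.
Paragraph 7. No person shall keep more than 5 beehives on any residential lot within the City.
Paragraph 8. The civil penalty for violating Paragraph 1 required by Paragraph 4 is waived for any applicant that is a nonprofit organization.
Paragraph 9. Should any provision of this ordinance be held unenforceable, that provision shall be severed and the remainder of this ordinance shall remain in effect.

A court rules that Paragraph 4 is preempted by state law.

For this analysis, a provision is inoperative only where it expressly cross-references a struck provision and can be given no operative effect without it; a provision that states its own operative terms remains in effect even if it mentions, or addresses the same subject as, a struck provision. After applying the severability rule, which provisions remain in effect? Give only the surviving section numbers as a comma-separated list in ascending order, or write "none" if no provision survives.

1, 2, 3, 5, 6, 7, 9

Paragraph 4 is struck. Paragraph 8 operates only by reference to Paragraph 4, so it falls with Paragraph 4. Paragraph 6 mentions Paragraph 4 but its own obligation stands independently of Paragraph 4, so Paragraph 6 is not affected. Under the severability clause in Paragraph 9, the remaining provisions continue in force. That leaves Paragraph 1, Paragraph 2, Paragraph 3, Paragraph 5, Paragraph 6, Paragraph 7, and Paragraph 9 in effect.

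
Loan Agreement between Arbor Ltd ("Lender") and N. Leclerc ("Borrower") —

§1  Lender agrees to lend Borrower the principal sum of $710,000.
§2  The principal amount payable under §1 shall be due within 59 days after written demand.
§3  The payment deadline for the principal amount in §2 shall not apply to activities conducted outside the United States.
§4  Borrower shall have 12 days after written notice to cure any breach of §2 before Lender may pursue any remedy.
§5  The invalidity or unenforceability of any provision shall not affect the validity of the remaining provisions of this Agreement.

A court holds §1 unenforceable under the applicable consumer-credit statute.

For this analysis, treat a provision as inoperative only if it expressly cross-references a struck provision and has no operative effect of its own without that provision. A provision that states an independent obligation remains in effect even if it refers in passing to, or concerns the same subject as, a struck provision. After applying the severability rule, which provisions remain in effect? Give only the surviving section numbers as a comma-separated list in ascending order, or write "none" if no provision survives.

§1 is struck. §2 has no operative effect of its own apart from §1 and is therefore inoperative. §3 has no operative effect of its own apart from §2 and is therefore inoperative. §4 has no operative effect of its own apart from §2 and is therefore inoperative. Under the severability clause in §5, the remaining provisions continue in force. Only §5 remains in effect.

5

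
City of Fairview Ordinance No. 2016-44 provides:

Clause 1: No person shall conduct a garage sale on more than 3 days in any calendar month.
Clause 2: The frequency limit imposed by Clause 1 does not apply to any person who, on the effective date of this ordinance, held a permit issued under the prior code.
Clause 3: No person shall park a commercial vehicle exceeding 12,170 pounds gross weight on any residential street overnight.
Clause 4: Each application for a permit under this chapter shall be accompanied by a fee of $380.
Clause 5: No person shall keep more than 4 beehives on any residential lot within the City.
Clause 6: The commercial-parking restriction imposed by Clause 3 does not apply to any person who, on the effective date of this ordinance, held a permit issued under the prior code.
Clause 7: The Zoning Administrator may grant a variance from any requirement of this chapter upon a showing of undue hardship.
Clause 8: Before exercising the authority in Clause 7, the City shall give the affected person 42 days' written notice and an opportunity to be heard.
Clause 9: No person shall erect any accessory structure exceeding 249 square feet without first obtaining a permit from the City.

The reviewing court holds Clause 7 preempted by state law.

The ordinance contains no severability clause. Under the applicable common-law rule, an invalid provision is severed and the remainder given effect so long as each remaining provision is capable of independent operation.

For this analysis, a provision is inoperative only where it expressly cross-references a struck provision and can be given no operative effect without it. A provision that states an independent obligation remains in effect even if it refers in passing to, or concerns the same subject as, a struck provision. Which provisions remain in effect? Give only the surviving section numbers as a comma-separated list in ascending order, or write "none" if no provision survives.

Clause 7 is struck. Clause 8 merely fixes the notice-and-hearing requirement for Clause 7; with Clause 7 gone it has nothing to operate on and falls away. Under the stated default rule, only provisions that cannot operate independently fall away; the rest are enforced. Clause 1, Clause 2, Clause 3, Clause 4, Clause 5, Clause 6, and Clause 9 remain in effect.

1, 2, 3, 4, 5, 6, 9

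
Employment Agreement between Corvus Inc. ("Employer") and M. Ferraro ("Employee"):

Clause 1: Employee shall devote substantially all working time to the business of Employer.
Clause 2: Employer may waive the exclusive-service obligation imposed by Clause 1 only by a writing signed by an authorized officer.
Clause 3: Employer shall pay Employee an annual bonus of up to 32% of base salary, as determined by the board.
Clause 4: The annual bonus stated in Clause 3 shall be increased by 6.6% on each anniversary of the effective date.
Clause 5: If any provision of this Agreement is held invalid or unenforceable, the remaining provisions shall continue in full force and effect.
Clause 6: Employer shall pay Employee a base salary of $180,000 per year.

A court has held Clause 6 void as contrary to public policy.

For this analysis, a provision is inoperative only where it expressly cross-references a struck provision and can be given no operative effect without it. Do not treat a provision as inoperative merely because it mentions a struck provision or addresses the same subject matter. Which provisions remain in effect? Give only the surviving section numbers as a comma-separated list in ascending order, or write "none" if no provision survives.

1, 2, 3, 4, 5

Clause 6 is struck. No other provision's operative terms depend on Clause 6. Under the severability clause in Clause 5, the remaining provisions continue in force. That leaves Clause 1, Clause 2, Clause 3, Clause 4, and Clause 5 in effect.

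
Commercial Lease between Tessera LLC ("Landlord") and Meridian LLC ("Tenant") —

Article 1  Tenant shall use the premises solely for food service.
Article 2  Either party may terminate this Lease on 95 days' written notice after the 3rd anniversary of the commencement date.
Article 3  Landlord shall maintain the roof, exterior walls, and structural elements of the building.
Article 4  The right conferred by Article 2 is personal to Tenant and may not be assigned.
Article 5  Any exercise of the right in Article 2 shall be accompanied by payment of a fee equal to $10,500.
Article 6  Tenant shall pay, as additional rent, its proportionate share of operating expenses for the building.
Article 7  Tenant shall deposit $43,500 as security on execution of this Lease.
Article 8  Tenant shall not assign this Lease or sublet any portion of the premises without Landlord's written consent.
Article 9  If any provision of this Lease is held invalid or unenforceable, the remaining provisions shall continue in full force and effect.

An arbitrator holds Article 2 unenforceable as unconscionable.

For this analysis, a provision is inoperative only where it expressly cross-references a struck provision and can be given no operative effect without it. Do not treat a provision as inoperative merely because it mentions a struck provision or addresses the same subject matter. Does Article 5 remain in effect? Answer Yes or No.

Article 2 is struck. Article 4 has no operative effect of its own apart from Article 2 and is therefore inoperative. Article 5 merely fixes the exercise fee for Article 2; with Article 2 gone it has nothing to operate on and falls away. Article 9 is a severability clause and preserves every provision that can still be given independent effect. That leaves Article 1, Article 3, Article 6, Article 7, Article 8, and Article 9 in effect. Article 5 is among the inoperative provisions, so the answer is no.

No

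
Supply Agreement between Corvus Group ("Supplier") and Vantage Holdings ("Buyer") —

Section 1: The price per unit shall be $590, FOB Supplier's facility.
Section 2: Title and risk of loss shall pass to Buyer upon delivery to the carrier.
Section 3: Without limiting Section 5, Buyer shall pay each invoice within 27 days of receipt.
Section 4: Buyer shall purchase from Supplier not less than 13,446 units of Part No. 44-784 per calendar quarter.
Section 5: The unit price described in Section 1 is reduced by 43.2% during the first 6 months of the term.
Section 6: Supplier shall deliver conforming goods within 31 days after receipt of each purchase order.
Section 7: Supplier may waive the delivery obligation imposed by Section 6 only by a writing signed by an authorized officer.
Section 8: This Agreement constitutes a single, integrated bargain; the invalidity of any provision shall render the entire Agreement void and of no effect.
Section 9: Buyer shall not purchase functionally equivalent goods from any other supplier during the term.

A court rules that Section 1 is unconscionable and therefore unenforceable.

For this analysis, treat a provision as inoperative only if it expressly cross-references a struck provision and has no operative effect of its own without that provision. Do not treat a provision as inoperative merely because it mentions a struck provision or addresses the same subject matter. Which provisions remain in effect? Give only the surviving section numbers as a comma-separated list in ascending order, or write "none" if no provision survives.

none

Section 1 is struck. Section 5 operates only by reference to Section 1, so it falls with Section 1. Section 8 provides that the Agreement is not severable, so the invalidity of any one provision voids the entire Agreement. No provision of the Agreement survives.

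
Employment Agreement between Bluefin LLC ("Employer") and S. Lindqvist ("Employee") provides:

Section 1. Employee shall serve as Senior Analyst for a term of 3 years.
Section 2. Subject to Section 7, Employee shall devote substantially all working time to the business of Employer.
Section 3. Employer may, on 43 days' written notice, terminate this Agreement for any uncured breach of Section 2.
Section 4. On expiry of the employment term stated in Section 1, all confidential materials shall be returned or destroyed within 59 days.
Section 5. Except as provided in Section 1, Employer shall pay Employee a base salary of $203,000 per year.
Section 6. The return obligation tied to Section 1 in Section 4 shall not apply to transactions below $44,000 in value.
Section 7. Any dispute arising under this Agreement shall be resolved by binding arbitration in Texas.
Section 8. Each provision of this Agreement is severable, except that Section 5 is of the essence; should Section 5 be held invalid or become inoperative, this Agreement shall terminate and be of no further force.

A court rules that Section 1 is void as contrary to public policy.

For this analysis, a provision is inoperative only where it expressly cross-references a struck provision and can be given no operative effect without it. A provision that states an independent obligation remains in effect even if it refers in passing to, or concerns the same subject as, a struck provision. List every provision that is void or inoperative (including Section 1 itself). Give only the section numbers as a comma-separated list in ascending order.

Section 1 is struck. Section 4 merely fixes the return obligation tied to Section 1; with Section 1 gone it has nothing to operate on and falls away. The whole of Section 6 is the carve-out from the return obligation tied to Section 1, defined by reference to Section 4, so Section 6 cannot stand once Section 4 is removed. Although Section 5 refers to Section 1, its operative terms do not depend on Section 1, so it remains in effect. Section 8 makes Section 5 an essential term, but Section 5 is unaffected, so the severability proviso in Section 8 preserves the remaining provisions. That leaves Section 2, Section 3, Section 5, Section 7, and Section 8 in effect.

1, 4, 6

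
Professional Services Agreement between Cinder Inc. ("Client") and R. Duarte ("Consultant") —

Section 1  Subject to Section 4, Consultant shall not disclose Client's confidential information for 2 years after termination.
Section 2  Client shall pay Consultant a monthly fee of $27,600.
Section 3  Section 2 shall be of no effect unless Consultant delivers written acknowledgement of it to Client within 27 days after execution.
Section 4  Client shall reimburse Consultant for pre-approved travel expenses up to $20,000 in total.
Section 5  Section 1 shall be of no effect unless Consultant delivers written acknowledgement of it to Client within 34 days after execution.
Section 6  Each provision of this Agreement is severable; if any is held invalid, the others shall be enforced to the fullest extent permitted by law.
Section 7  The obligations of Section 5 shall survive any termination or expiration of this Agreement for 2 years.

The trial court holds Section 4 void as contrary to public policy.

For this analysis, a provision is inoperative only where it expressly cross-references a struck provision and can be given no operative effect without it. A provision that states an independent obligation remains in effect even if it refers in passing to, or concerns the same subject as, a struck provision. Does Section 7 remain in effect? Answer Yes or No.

Section 4 is struck. Although Section 1 refers to Section 4, its operative terms do not depend on Section 4, so it remains in effect. Nothing else in the Agreement is defined by reference to Section 4. Under the severability clause in Section 6, the remaining provisions continue in force. The provisions still in force are Section 1, Section 2, Section 3, Section 5, Section 6, and Section 7. Section 7 is among the surviving provisions, so the answer is yes.

Yes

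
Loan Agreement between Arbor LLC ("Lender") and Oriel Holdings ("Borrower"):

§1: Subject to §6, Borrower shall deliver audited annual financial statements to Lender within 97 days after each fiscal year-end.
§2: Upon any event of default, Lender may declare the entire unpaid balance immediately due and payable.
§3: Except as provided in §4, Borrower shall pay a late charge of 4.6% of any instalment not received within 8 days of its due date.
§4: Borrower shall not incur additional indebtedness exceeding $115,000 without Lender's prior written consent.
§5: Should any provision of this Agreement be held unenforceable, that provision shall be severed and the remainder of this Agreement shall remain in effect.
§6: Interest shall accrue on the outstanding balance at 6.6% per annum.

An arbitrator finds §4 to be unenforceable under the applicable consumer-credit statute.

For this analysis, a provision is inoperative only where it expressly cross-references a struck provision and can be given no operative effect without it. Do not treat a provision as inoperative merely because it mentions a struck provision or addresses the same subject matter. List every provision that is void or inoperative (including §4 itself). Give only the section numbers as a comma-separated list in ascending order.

4

§4 is struck. Although §3 refers to §4, its operative terms do not depend on §4, so it remains in effect. Nothing else in the Agreement is defined by reference to §4. §5 is a severability clause and preserves every provision that can still be given independent effect. §1, §2, §3, §5, and §6 remain in effect.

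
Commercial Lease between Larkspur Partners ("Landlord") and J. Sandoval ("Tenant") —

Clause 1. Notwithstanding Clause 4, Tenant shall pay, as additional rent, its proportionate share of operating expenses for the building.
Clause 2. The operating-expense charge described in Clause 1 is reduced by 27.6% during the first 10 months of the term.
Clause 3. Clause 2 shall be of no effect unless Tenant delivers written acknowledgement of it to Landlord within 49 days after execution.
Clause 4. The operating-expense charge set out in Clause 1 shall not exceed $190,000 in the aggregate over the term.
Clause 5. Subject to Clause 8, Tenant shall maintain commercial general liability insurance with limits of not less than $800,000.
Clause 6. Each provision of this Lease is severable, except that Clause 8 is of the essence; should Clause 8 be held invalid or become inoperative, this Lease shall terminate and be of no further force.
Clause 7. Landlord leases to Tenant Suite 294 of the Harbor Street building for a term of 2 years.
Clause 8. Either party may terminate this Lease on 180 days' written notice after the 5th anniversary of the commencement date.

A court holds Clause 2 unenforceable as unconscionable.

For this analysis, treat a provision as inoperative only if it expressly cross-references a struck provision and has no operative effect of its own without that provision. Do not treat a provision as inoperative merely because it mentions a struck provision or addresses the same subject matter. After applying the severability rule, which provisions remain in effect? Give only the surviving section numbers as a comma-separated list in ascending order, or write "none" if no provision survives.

1, 4, 5, 6, 7, 8

Clause 2 is struck. Clause 3 merely fixes the acknowledgement condition for Clause 2; with Clause 2 gone it has nothing to operate on and falls away. Clause 6 makes Clause 8 an essential term, but Clause 8 is unaffected, so the severability proviso in Clause 6 preserves the remaining provisions. Clause 1, Clause 4, Clause 5, Clause 6, Clause 7, and Clause 8 remain in effect.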